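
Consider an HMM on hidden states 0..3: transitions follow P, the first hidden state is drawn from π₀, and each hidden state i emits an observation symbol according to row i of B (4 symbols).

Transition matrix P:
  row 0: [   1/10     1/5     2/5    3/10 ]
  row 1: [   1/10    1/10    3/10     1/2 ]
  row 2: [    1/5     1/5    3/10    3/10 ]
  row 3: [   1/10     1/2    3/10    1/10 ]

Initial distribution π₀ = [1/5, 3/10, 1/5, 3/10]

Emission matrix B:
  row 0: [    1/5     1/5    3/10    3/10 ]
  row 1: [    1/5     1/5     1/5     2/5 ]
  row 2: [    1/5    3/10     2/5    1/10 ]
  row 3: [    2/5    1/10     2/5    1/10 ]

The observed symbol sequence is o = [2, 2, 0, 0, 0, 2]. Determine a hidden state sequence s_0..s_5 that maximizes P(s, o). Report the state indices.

path = [3, 1, 3, 1, 3, 2]

t=0: δ = [6.000e-02, 6.000e-02, 8.000e-02, 1.200e-01]  (obs o_0=2)
t=1: δ = [4.800e-03, 1.200e-02, 1.440e-02, 1.200e-02]  ψ = [2, 3, 3, 1]  (obs o_1=2)
t=2: δ = [5.760e-04, 1.200e-03, 8.640e-04, 2.400e-03]  ψ = [2, 3, 2, 1]  (obs o_2=0)
t=3: δ = [4.800e-05, 2.400e-04, 1.440e-04, 2.400e-04]  ψ = [3, 3, 3, 1]  (obs o_3=0)
t=4: δ = [5.760e-06, 2.400e-05, 1.440e-05, 4.800e-05]  ψ = [2, 3, 1, 1]  (obs o_4=0)
t=5: δ = [1.440e-06, 4.800e-06, 5.760e-06, 4.800e-06]  ψ = [3, 3, 3, 1]  (obs o_5=2)
backtrack: best end state = 2; path = [3, 1, 3, 1, 3, 2]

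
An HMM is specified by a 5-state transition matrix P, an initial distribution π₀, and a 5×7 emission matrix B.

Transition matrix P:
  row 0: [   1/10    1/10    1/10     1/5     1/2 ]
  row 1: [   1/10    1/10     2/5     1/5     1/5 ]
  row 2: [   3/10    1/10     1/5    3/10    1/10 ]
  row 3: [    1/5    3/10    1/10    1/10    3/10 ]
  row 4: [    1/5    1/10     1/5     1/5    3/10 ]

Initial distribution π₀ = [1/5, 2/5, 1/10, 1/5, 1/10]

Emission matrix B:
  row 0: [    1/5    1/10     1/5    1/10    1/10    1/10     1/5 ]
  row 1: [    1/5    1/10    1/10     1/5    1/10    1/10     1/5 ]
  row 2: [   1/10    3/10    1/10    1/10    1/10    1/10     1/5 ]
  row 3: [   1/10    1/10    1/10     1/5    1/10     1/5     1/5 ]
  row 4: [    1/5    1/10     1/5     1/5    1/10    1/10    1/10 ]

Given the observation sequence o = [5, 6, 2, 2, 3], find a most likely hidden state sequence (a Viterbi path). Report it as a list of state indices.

t=0: δ = [2.000e-02, 4.000e-02, 1.000e-02, 4.000e-02, 1.000e-02]  (obs o_0=5)
t=1: δ = [1.600e-03, 2.400e-03, 3.200e-03, 1.600e-03, 1.200e-03]  ψ = [3, 3, 1, 1, 3]  (obs o_1=6)
t=2: δ = [1.920e-04, 4.800e-05, 9.600e-05, 9.600e-05, 1.600e-04]  ψ = [2, 3, 1, 2, 0]  (obs o_2=2)
t=3: δ = [6.400e-06, 2.880e-06, 3.200e-06, 3.840e-06, 1.920e-05]  ψ = [4, 3, 4, 0, 0]  (obs o_3=2)
t=4: δ = [3.840e-07, 3.840e-07, 3.840e-07, 7.680e-07, 1.152e-06]  ψ = [4, 4, 4, 4, 4]  (obs o_4=3)
backtrack: best end state = 4; path = [1, 2, 0, 4, 4]

path = [1, 2, 0, 4, 4]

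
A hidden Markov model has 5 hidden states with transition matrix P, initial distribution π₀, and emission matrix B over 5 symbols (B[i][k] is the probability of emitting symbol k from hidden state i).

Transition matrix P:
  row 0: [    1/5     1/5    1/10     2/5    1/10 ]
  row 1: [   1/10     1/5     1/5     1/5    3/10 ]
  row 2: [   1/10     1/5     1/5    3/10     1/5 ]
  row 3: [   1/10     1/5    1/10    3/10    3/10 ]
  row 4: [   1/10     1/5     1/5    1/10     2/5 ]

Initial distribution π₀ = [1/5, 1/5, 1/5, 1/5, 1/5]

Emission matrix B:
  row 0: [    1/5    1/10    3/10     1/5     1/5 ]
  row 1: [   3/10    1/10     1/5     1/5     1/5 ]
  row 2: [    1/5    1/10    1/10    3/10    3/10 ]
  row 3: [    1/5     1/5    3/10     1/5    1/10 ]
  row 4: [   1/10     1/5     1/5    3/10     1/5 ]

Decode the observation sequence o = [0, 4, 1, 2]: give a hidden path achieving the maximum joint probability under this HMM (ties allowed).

t=0: δ = [4.000e-02, 6.000e-02, 4.000e-02, 4.000e-02, 2.000e-02]  (obs o_0=0)
t=1: δ = [1.600e-03, 2.400e-03, 3.600e-03, 1.600e-03, 3.600e-03]  ψ = [0, 1, 1, 0, 1]  (obs o_1=4)
t=2: δ = [3.600e-05, 7.200e-05, 7.200e-05, 2.160e-04, 2.880e-04]  ψ = [2, 2, 2, 2, 4]  (obs o_2=1)
t=3: δ = [8.640e-06, 1.152e-05, 5.760e-06, 1.944e-05, 2.304e-05]  ψ = [4, 4, 4, 3, 4]  (obs o_3=2)
backtrack: best end state = 4; path = [1, 4, 4, 4]

path = [1, 4, 4, 4]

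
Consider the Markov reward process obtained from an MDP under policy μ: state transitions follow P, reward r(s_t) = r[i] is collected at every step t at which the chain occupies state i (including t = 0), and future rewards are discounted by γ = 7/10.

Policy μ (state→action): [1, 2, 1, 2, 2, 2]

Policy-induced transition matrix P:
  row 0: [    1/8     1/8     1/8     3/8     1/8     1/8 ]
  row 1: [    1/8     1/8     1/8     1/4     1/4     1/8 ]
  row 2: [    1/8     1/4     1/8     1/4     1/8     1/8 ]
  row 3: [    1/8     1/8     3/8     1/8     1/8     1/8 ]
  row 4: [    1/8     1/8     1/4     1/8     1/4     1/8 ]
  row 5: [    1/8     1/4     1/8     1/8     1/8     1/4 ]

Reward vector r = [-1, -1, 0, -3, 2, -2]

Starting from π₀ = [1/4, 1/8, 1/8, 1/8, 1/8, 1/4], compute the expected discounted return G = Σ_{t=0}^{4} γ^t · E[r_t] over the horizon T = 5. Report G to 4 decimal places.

t=0: π = [0.2500, 0.1250, 0.1250, 0.1250, 0.1250, 0.2500], E[r] = -1.0000, γ^t·E[r] = -1.000000, running G = -1.000000
t=1: π = [0.1250, 0.1719, 0.1719, 0.2188, 0.1563, 0.1563], E[r] = -0.9531, γ^t·E[r] = -0.667188, running G = -1.667188
t=2: π = [0.1250, 0.1660, 0.1992, 0.1992, 0.1660, 0.1445], E[r] = -0.8457, γ^t·E[r] = -0.414395, running G = -2.081582
t=3: π = [0.1250, 0.1680, 0.1956, 0.2019, 0.1665, 0.1431], E[r] = -0.8518, γ^t·E[r] = -0.292170, running G = -2.373752
t=4: π = [0.1250, 0.1673, 0.1963, 0.2017, 0.1668, 0.1429], E[r] = -0.8495, γ^t·E[r] = -0.203977, running G = -2.577728

G = -2.5777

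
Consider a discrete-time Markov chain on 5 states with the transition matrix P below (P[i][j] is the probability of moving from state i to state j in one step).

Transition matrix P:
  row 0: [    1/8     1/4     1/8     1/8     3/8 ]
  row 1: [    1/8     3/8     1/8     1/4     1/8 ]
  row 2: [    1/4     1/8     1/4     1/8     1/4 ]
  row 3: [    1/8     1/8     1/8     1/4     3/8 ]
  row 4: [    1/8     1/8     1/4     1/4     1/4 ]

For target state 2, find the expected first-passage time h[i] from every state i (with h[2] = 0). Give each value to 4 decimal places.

h = [6.2222, 6.4229, 0.0000, 6.1935, 5.5054]

First-step conditioning: h[2] = 0; for i ≠ 2, h[i] = 1 + Σ_k P[i][k]·h[k].
  h[0] = 1 + 1/8·h[0] + 1/4·h[1] + 1/8·h[3] + 3/8·h[4]
  h[1] = 1 + 1/8·h[0] + 3/8·h[1] + 1/4·h[3] + 1/8·h[4]
  h[3] = 1 + 1/8·h[0] + 1/8·h[1] + 1/4·h[3] + 3/8·h[4]
  h[4] = 1 + 1/8·h[0] + 1/8·h[1] + 1/4·h[3] + 1/4·h[4]
Solving the 4×4 linear system over states ≠ 2 gives exactly h = [56/9, 1792/279, 0, 192/31, 512/93] (h[2] = 0 is the target).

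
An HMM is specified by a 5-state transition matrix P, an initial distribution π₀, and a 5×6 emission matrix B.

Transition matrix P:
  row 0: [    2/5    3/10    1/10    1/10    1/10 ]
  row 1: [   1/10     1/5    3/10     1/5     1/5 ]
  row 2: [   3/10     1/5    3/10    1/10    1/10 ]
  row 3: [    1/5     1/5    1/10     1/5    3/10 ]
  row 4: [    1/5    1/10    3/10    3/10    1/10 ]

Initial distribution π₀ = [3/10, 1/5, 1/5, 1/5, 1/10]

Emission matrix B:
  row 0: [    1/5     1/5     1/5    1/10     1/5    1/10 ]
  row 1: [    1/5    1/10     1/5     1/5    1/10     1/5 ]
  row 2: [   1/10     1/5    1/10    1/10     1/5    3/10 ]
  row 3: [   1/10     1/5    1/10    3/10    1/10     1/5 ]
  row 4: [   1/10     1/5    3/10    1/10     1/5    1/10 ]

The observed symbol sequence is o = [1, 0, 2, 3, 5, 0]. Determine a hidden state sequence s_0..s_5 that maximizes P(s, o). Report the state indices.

t=0: δ = [6.000e-02, 2.000e-02, 4.000e-02, 4.000e-02, 2.000e-02]  (obs o_0=1)
t=1: δ = [4.800e-03, 3.600e-03, 1.200e-03, 8.000e-04, 1.200e-03]  ψ = [0, 0, 2, 3, 3]  (obs o_1=0)
t=2: δ = [3.840e-04, 2.880e-04, 1.080e-04, 7.200e-05, 2.160e-04]  ψ = [0, 0, 1, 1, 1]  (obs o_2=2)
t=3: δ = [1.536e-05, 2.304e-05, 8.640e-06, 1.944e-05, 5.760e-06]  ψ = [0, 0, 1, 4, 1]  (obs o_3=3)
t=4: δ = [6.144e-07, 9.216e-07, 2.074e-06, 9.216e-07, 5.832e-07]  ψ = [0, 0, 1, 1, 3]  (obs o_4=5)
t=5: δ = [1.244e-07, 8.294e-08, 6.221e-08, 2.074e-08, 2.765e-08]  ψ = [2, 2, 2, 2, 3]  (obs o_5=0)
backtrack: best end state = 0; path = [0, 0, 0, 1, 2, 0]

path = [0, 0, 0, 1, 2, 0]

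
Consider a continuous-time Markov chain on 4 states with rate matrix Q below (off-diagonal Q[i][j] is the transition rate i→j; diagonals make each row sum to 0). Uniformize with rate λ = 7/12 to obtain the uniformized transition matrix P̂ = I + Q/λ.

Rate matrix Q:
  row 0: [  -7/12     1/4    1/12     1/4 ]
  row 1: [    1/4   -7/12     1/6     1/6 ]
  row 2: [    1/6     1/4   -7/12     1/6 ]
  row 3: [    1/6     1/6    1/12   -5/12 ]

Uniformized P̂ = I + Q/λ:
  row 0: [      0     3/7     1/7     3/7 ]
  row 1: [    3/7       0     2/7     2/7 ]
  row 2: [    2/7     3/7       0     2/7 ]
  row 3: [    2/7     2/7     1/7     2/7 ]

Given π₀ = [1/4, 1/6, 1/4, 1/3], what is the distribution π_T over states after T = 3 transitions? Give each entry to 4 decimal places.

π = [0.2466, 0.2758, 0.1545, 0.3231]

t=0: π = [0.2500, 0.1667, 0.2500, 0.3333]
t=1: π = [0.2381, 0.3095, 0.1310, 0.3214]
t=2: π = [0.2619, 0.2500, 0.1684, 0.3197]
t=3: π = [0.2466, 0.2758, 0.1545, 0.3231]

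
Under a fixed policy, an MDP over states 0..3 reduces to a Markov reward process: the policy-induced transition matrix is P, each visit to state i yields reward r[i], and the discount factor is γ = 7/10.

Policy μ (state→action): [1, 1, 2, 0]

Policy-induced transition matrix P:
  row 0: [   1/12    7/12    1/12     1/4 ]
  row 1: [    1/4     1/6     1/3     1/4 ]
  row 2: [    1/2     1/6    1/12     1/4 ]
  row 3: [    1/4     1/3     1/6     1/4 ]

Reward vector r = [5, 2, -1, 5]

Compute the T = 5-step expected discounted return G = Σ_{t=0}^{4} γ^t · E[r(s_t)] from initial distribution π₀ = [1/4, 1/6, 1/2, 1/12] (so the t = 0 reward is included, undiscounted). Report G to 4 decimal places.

G = 6.9965

t=0: π = [0.2500, 0.1667, 0.5000, 0.0833], E[r] = 1.5000, γ^t·E[r] = 1.500000, running G = 1.500000
t=1: π = [0.3333, 0.2847, 0.1319, 0.2500], E[r] = 3.3542, γ^t·E[r] = 2.347917, running G = 3.847917
t=2: π = [0.2274, 0.3472, 0.1753, 0.2500], E[r] = 2.9063, γ^t·E[r] = 1.424063, running G = 5.271979
t=3: π = [0.2559, 0.3031, 0.1910, 0.2500], E[r] = 2.9449, γ^t·E[r] = 1.010093, running G = 6.282072
t=4: π = [0.2551, 0.3150, 0.1799, 0.2500], E[r] = 2.9754, γ^t·E[r] = 0.714403, running G = 6.996476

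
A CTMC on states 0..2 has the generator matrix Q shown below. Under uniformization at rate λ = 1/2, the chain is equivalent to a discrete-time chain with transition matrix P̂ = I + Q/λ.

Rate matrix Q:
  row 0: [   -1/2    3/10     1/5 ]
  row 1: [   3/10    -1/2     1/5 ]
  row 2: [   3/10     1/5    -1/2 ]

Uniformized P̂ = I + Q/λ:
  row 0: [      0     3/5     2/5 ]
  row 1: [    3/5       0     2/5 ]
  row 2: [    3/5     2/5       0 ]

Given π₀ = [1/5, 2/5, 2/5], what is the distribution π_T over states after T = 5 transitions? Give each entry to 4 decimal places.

t=0: π = [0.2000, 0.4000, 0.4000]
t=1: π = [0.4800, 0.2800, 0.2400]
t=2: π = [0.3120, 0.3840, 0.3040]
t=3: π = [0.4128, 0.3088, 0.2784]
t=4: π = [0.3523, 0.3590, 0.2886]
t=5: π = [0.3886, 0.3268, 0.2845]

π = [0.3886, 0.3268, 0.2845]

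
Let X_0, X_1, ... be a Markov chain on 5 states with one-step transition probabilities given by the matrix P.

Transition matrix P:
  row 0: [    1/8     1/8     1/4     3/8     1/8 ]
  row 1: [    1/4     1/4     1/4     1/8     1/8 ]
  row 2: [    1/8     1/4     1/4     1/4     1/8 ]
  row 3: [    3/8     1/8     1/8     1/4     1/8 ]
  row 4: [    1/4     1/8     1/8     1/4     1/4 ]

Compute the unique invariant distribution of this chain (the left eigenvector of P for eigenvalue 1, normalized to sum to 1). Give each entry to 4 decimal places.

Balance equations π_j = Σ_i π_i·P[i][j]:
  π_0 = 1/8·π_0 + 1/4·π_1 + 1/8·π_2 + 3/8·π_3 + 1/4·π_4
  π_1 = 1/8·π_0 + 1/4·π_1 + 1/4·π_2 + 1/8·π_3 + 1/8·π_4
  π_2 = 1/4·π_0 + 1/4·π_1 + 1/4·π_2 + 1/8·π_3 + 1/8·π_4
  π_3 = 3/8·π_0 + 1/8·π_1 + 1/4·π_2 + 1/4·π_3 + 1/4·π_4
  normalize: π_0 + π_1 + π_2 + π_3 + π_4 = 1
Solving the linear system gives exactly π = [8/35, 6/35, 1/5, 9/35, 1/7].

π = [0.2286, 0.1714, 0.2000, 0.2571, 0.1429]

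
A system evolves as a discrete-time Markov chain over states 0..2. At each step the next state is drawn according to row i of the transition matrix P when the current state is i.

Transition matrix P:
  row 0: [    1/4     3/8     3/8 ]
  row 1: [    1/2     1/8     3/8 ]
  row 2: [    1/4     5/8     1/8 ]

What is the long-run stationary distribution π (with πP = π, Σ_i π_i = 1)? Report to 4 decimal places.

π = [0.3400, 0.3600, 0.3000]

Balance equations π_j = Σ_i π_i·P[i][j]:
  π_0 = 1/4·π_0 + 1/2·π_1 + 1/4·π_2
  π_1 = 3/8·π_0 + 1/8·π_1 + 5/8·π_2
  normalize: π_0 + π_1 + π_2 = 1
Solving the linear system gives exactly π = [17/50, 9/25, 3/10].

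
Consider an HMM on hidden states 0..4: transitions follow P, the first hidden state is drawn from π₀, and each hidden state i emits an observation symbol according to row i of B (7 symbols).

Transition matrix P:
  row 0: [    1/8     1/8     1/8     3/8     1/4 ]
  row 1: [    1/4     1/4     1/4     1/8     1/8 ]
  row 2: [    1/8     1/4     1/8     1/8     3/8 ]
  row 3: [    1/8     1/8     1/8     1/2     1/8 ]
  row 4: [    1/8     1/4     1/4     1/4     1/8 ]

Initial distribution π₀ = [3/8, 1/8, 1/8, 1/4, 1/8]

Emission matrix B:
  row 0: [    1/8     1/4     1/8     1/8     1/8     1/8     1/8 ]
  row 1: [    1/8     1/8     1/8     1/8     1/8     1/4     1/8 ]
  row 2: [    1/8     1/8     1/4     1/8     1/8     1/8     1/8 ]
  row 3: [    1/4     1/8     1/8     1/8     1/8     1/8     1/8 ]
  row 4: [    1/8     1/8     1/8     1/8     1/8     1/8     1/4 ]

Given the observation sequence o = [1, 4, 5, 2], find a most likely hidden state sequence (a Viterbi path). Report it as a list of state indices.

path = [0, 3, 3, 3]

t=0: δ = [9.375e-02, 1.562e-02, 1.562e-02, 3.125e-02, 1.562e-02]  (obs o_0=1)
t=1: δ = [1.465e-03, 1.465e-03, 1.465e-03, 4.395e-03, 2.930e-03]  ψ = [0, 0, 0, 0, 0]  (obs o_1=4)
t=2: δ = [6.866e-05, 1.831e-04, 9.155e-05, 2.747e-04, 6.866e-05]  ψ = [3, 4, 4, 3, 2]  (obs o_2=5)
t=3: δ = [5.722e-06, 5.722e-06, 1.144e-05, 1.717e-05, 4.292e-06]  ψ = [1, 1, 1, 3, 2]  (obs o_3=2)
backtrack: best end state = 3; path = [0, 3, 3, 3]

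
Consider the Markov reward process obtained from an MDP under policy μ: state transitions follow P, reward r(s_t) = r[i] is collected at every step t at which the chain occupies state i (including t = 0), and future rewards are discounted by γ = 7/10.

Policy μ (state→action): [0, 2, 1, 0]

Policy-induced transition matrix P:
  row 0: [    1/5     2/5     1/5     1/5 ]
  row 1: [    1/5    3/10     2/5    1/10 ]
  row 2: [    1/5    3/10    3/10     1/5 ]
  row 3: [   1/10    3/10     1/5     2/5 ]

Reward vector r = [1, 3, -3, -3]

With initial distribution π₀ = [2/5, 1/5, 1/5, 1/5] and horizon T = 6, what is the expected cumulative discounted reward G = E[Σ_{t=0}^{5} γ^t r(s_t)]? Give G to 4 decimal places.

G = -0.8373

t=0: π = [0.4000, 0.2000, 0.2000, 0.2000], E[r] = -0.2000, γ^t·E[r] = -0.200000, running G = -0.200000
t=1: π = [0.1800, 0.3400, 0.2600, 0.2200], E[r] = -0.2400, γ^t·E[r] = -0.168000, running G = -0.368000
t=2: π = [0.1780, 0.3180, 0.2940, 0.2100], E[r] = -0.3800, γ^t·E[r] = -0.186200, running G = -0.554200
t=3: π = [0.1790, 0.3178, 0.2930, 0.2102], E[r] = -0.3772, γ^t·E[r] = -0.129380, running G = -0.683580
t=4: π = [0.1790, 0.3179, 0.2929, 0.2103], E[r] = -0.3767, γ^t·E[r] = -0.090441, running G = -0.774020
t=5: π = [0.1790, 0.3179, 0.2929, 0.2103], E[r] = -0.3767, γ^t·E[r] = -0.063315, running G = -0.837335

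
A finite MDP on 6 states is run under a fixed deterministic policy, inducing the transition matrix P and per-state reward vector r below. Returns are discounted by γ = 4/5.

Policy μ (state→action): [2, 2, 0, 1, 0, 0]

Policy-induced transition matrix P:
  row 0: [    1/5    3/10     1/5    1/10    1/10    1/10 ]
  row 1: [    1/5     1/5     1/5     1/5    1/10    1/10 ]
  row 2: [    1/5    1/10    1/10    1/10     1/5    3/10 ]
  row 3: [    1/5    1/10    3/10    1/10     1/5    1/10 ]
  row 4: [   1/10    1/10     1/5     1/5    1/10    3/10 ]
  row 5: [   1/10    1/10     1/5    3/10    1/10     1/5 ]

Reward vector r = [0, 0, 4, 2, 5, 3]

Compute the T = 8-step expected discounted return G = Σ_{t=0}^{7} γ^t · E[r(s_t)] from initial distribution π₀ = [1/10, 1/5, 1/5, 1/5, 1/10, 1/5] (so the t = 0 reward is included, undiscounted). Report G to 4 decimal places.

G = 9.7671

t=0: π = [0.1000, 0.2000, 0.2000, 0.2000, 0.1000, 0.2000], E[r] = 2.3000, γ^t·E[r] = 2.300000, running G = 2.300000
t=1: π = [0.1700, 0.1400, 0.2000, 0.1700, 0.1400, 0.1800], E[r] = 2.3800, γ^t·E[r] = 1.904000, running G = 4.204000
t=2: π = [0.1680, 0.1480, 0.1970, 0.1640, 0.1370, 0.1860], E[r] = 2.3590, γ^t·E[r] = 1.509760, running G = 5.713760
t=3: π = [0.1677, 0.1484, 0.1967, 0.1657, 0.1361, 0.1854], E[r] = 2.3549, γ^t·E[r] = 1.205709, running G = 6.919469
t=4: π = [0.1679, 0.1484, 0.1969, 0.1655, 0.1362, 0.1851], E[r] = 2.3552, γ^t·E[r] = 0.964674, running G = 7.884142
t=5: π = [0.1679, 0.1484, 0.1969, 0.1655, 0.1362, 0.1851], E[r] = 2.3550, γ^t·E[r] = 0.771701, running G = 8.655843
t=6: π = [0.1679, 0.1484, 0.1969, 0.1655, 0.1362, 0.1851], E[r] = 2.3550, γ^t·E[r] = 0.617352, running G = 9.273195
t=7: π = [0.1679, 0.1484, 0.1969, 0.1655, 0.1362, 0.1851], E[r] = 2.3550, γ^t·E[r] = 0.493882, running G = 9.767077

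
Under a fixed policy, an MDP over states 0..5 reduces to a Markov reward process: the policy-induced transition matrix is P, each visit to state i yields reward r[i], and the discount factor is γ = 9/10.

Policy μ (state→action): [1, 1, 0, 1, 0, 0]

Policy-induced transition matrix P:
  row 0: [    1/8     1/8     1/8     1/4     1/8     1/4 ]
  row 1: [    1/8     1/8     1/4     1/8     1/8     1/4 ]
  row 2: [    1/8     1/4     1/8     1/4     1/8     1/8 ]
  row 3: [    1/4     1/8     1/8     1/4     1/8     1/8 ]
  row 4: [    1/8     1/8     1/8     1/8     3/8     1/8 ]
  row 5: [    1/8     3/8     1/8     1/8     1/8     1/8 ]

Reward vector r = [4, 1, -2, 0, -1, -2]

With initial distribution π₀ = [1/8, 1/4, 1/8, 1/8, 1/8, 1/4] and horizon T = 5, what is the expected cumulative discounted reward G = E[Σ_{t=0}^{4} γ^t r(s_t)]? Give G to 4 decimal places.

t=0: π = [0.1250, 0.2500, 0.1250, 0.1250, 0.1250, 0.2500], E[r] = -0.1250, γ^t·E[r] = -0.125000, running G = -0.125000
t=1: π = [0.1406, 0.2031, 0.1563, 0.1719, 0.1563, 0.1719], E[r] = -0.0469, γ^t·E[r] = -0.042188, running G = -0.167188
t=2: π = [0.1465, 0.1875, 0.1504, 0.1836, 0.1641, 0.1680], E[r] = -0.0273, γ^t·E[r] = -0.022148, running G = -0.189336
t=3: π = [0.1479, 0.1858, 0.1484, 0.1851, 0.1660, 0.1667], E[r] = -0.0188, γ^t·E[r] = -0.013704, running G = -0.203040
t=4: π = [0.1481, 0.1852, 0.1482, 0.1852, 0.1665, 0.1667], E[r] = -0.0186, γ^t·E[r] = -0.012214, running G = -0.215254

G = -0.2153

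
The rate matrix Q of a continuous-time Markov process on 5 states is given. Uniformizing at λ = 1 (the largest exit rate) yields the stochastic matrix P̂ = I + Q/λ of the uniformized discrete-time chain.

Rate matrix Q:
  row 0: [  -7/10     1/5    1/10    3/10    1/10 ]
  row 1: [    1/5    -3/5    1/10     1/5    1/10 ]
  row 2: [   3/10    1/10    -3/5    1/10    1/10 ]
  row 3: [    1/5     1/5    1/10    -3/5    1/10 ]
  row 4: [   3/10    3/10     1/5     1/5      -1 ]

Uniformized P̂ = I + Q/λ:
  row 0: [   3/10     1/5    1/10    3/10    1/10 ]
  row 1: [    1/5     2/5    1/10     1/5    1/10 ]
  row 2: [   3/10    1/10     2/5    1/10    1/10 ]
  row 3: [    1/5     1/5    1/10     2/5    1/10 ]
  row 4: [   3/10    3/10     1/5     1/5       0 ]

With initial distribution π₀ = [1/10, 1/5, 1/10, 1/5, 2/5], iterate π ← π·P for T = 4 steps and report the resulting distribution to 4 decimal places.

π = [0.2497, 0.2419, 0.1560, 0.2615, 0.0909]

t=0: π = [0.1000, 0.2000, 0.1000, 0.2000, 0.4000]
t=1: π = [0.2600, 0.2700, 0.1700, 0.2400, 0.0600]
t=2: π = [0.2490, 0.2430, 0.1570, 0.2570, 0.0940]
t=3: π = [0.2500, 0.2423, 0.1565, 0.2606, 0.0906]
t=4: π = [0.2497, 0.2419, 0.1560, 0.2615, 0.0909]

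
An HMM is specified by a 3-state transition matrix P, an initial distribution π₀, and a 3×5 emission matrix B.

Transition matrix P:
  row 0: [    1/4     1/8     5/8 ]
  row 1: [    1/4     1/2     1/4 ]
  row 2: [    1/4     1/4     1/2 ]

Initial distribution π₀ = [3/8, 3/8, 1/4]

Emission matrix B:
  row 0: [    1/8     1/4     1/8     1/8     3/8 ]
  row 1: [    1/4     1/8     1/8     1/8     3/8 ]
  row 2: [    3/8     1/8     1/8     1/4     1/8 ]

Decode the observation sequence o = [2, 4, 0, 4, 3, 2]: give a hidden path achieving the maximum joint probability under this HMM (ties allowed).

t=0: δ = [4.688e-02, 4.688e-02, 3.125e-02]  (obs o_0=2)
t=1: δ = [4.395e-03, 8.789e-03, 3.662e-03]  ψ = [0, 1, 0]  (obs o_1=4)
t=2: δ = [2.747e-04, 1.099e-03, 1.030e-03]  ψ = [1, 1, 0]  (obs o_2=0)
t=3: δ = [1.030e-04, 2.060e-04, 6.437e-05]  ψ = [1, 1, 2]  (obs o_3=4)
t=4: δ = [6.437e-06, 1.287e-05, 1.609e-05]  ψ = [1, 1, 0]  (obs o_4=3)
t=5: δ = [5.029e-07, 8.047e-07, 1.006e-06]  ψ = [2, 1, 2]  (obs o_5=2)
backtrack: best end state = 2; path = [1, 1, 1, 0, 2, 2]

path = [1, 1, 1, 0, 2, 2]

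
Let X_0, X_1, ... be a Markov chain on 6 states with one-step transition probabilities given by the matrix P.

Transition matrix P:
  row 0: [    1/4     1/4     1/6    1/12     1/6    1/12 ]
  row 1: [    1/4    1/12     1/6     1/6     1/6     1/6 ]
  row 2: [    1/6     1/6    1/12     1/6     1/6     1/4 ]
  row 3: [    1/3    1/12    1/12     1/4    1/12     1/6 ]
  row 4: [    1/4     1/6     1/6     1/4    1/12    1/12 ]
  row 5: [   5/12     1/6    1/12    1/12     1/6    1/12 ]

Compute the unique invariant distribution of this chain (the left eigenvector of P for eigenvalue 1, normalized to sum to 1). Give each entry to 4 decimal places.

π = [0.2742, 0.1628, 0.1316, 0.1578, 0.1417, 0.1320]

Balance equations π_j = Σ_i π_i·P[i][j]:
  π_0 = 1/4·π_0 + 1/4·π_1 + 1/6·π_2 + 1/3·π_3 + 1/4·π_4 + 5/12·π_5
  π_1 = 1/4·π_0 + 1/12·π_1 + 1/6·π_2 + 1/12·π_3 + 1/6·π_4 + 1/6·π_5
  π_2 = 1/6·π_0 + 1/6·π_1 + 1/12·π_2 + 1/12·π_3 + 1/6·π_4 + 1/12·π_5
  π_3 = 1/12·π_0 + 1/6·π_1 + 1/6·π_2 + 1/4·π_3 + 1/4·π_4 + 1/12·π_5
  π_4 = 1/6·π_0 + 1/6·π_1 + 1/6·π_2 + 1/12·π_3 + 1/12·π_4 + 1/6·π_5
  normalize: π_0 + π_1 + π_2 + π_3 + π_4 + π_5 = 1
Solving the linear system gives exactly π = [2418/8819, 48815/299846, 39447/299846, 47309/299846, 42491/299846, 19786/149923].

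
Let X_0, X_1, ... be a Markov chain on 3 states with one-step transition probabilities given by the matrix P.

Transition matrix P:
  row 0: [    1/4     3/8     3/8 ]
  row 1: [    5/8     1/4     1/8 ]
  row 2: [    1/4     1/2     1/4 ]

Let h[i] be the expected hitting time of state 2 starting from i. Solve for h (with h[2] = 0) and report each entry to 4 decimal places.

First-step conditioning: h[2] = 0; for i ≠ 2, h[i] = 1 + Σ_k P[i][k]·h[k].
  h[0] = 1 + 1/4·h[0] + 3/8·h[1]
  h[1] = 1 + 5/8·h[0] + 1/4·h[1]
Solving the 2×2 linear system over states ≠ 2 gives exactly h = [24/7, 88/21, 0] (h[2] = 0 is the target).

h = [3.4286, 4.1905, 0.0000]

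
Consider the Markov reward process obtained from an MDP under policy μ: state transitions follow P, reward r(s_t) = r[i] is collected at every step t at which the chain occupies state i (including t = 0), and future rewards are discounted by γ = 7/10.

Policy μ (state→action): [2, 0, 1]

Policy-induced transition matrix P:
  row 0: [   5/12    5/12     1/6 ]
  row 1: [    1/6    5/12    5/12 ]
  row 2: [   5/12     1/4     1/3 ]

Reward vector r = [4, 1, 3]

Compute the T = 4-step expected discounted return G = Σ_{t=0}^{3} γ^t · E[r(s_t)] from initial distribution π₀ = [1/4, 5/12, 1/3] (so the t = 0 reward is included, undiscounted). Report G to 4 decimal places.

G = 6.3954

t=0: π = [0.2500, 0.4167, 0.3333], E[r] = 2.4167, γ^t·E[r] = 2.416667, running G = 2.416667
t=1: π = [0.3125, 0.3611, 0.3264], E[r] = 2.5903, γ^t·E[r] = 1.813194, running G = 4.229861
t=2: π = [0.3264, 0.3623, 0.3113], E[r] = 2.6019, γ^t·E[r] = 1.274907, running G = 5.504769
t=3: π = [0.3261, 0.3648, 0.3091], E[r] = 2.5965, γ^t·E[r] = 0.890616, running G = 6.395384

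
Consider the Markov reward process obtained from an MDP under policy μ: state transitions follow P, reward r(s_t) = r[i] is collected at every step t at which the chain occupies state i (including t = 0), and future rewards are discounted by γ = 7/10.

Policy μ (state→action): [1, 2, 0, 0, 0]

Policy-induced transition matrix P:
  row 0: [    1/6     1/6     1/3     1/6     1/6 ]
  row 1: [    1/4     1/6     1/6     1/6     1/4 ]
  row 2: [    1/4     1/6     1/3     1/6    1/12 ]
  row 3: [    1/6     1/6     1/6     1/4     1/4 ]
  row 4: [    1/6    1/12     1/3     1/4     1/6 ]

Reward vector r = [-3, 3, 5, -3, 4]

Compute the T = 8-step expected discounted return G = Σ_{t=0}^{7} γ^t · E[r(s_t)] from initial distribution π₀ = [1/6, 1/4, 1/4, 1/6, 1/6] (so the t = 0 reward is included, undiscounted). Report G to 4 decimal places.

G = 4.4812

t=0: π = [0.1667, 0.2500, 0.2500, 0.1667, 0.1667], E[r] = 1.6667, γ^t·E[r] = 1.666667, running G = 1.666667
t=1: π = [0.2083, 0.1528, 0.2639, 0.1944, 0.1806], E[r] = 1.2917, γ^t·E[r] = 0.904167, running G = 2.570833
t=2: π = [0.2014, 0.1516, 0.2755, 0.1979, 0.1736], E[r] = 1.3287, γ^t·E[r] = 0.651065, running G = 3.221898
t=3: π = [0.2023, 0.1522, 0.2751, 0.1976, 0.1728], E[r] = 1.3237, γ^t·E[r] = 0.454025, running G = 3.675923
t=4: π = [0.2023, 0.1523, 0.2750, 0.1975, 0.1729], E[r] = 1.3241, γ^t·E[r] = 0.317912, running G = 3.993835
t=5: π = [0.2023, 0.1523, 0.2750, 0.1975, 0.1729], E[r] = 1.3241, γ^t·E[r] = 0.222542, running G = 4.216377
t=6: π = [0.2023, 0.1523, 0.2750, 0.1975, 0.1729], E[r] = 1.3241, γ^t·E[r] = 0.155779, running G = 4.372156
t=7: π = [0.2023, 0.1523, 0.2750, 0.1975, 0.1729], E[r] = 1.3241, γ^t·E[r] = 0.109046, running G = 4.481202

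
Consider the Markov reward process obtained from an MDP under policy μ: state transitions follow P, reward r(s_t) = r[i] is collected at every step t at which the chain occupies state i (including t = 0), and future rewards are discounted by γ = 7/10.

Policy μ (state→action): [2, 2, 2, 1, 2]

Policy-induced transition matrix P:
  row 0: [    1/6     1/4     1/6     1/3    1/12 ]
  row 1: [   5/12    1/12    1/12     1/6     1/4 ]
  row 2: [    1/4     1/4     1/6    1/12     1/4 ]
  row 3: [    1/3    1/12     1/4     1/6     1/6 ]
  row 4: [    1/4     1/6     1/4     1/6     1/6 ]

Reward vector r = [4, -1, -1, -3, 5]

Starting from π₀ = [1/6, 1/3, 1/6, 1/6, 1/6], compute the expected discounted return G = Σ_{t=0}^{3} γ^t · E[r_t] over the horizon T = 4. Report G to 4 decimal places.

t=0: π = [0.1667, 0.3333, 0.1667, 0.1667, 0.1667], E[r] = 0.5000, γ^t·E[r] = 0.500000, running G = 0.500000
t=1: π = [0.3056, 0.1528, 0.1667, 0.1806, 0.1944], E[r] = 1.3333, γ^t·E[r] = 0.933333, running G = 1.433333
t=2: π = [0.2650, 0.1782, 0.1852, 0.2037, 0.1678], E[r] = 0.9248, γ^t·E[r] = 0.453137, running G = 1.886470
t=3: π = [0.2746, 0.1724, 0.1828, 0.1954, 0.1749], E[r] = 1.0313, γ^t·E[r] = 0.353752, running G = 2.240222

G = 2.2402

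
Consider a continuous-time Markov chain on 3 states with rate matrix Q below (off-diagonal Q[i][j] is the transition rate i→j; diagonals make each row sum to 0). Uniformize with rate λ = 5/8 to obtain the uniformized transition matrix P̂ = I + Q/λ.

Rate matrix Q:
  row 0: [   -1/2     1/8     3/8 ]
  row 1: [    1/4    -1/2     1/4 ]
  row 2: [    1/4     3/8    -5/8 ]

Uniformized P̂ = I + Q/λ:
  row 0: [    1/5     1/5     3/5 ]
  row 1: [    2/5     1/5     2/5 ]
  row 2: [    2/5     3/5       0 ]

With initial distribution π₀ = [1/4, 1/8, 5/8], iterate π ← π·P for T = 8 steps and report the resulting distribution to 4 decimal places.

t=0: π = [0.2500, 0.1250, 0.6250]
t=1: π = [0.3500, 0.4500, 0.2000]
t=2: π = [0.3300, 0.2800, 0.3900]
t=3: π = [0.3340, 0.3560, 0.3100]
t=4: π = [0.3332, 0.3240, 0.3428]
t=5: π = [0.3334, 0.3371, 0.3295]
t=6: π = [0.3333, 0.3318, 0.3349]
t=7: π = [0.3333, 0.3339, 0.3327]
t=8: π = [0.3333, 0.3331, 0.3336]

π = [0.3333, 0.3331, 0.3336]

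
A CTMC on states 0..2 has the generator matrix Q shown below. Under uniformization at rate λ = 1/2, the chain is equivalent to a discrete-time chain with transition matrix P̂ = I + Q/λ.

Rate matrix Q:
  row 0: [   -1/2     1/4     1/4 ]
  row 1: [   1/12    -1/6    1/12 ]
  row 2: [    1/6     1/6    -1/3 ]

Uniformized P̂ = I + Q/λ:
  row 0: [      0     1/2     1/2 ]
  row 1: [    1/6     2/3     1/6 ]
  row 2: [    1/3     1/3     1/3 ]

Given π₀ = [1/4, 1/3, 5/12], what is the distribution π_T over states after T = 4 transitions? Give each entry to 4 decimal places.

t=0: π = [0.2500, 0.3333, 0.4167]
t=1: π = [0.1944, 0.4861, 0.3194]
t=2: π = [0.1875, 0.5278, 0.2847]
t=3: π = [0.1829, 0.5405, 0.2766]
t=4: π = [0.1823, 0.5440, 0.2737]

π = [0.1823, 0.5440, 0.2737]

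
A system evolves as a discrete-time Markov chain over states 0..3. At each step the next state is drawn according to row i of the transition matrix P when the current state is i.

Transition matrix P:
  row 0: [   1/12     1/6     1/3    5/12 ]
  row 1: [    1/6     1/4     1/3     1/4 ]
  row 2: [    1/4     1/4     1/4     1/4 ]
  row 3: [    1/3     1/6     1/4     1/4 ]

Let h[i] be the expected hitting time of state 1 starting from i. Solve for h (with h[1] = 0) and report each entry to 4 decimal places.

h = [5.2555, 0.0000, 4.8467, 5.2847]

First-step conditioning: h[1] = 0; for i ≠ 1, h[i] = 1 + Σ_k P[i][k]·h[k].
  h[0] = 1 + 1/12·h[0] + 1/3·h[2] + 5/12·h[3]
  h[2] = 1 + 1/4·h[0] + 1/4·h[2] + 1/4·h[3]
  h[3] = 1 + 1/3·h[0] + 1/4·h[2] + 1/4·h[3]
Solving the 3×3 linear system over states ≠ 1 gives exactly h = [720/137, 0, 664/137, 724/137] (h[1] = 0 is the target).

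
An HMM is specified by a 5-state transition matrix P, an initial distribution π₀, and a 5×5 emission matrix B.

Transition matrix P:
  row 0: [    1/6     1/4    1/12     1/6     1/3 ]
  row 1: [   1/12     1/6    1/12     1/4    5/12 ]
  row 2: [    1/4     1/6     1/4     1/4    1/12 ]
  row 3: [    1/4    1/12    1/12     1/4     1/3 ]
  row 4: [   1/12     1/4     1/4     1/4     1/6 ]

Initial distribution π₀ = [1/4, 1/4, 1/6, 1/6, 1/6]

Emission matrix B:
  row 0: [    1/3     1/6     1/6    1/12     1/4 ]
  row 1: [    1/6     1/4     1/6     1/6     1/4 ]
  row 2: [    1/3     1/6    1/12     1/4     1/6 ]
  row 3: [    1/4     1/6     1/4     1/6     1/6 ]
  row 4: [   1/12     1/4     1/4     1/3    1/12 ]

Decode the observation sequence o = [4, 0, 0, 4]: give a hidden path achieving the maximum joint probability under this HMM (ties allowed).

path = [1, 3, 0, 1]

t=0: δ = [6.250e-02, 6.250e-02, 2.778e-02, 2.778e-02, 1.389e-02]  (obs o_0=4)
t=1: δ = [3.472e-03, 2.604e-03, 2.315e-03, 3.906e-03, 2.170e-03]  ψ = [0, 0, 2, 1, 1]  (obs o_1=0)
t=2: δ = [3.255e-04, 1.447e-04, 1.929e-04, 2.441e-04, 1.085e-04]  ψ = [3, 0, 2, 3, 3]  (obs o_2=0)
t=3: δ = [1.526e-05, 2.035e-05, 8.038e-06, 1.017e-05, 9.042e-06]  ψ = [3, 0, 2, 3, 0]  (obs o_3=4)
backtrack: best end state = 1; path = [1, 3, 0, 1]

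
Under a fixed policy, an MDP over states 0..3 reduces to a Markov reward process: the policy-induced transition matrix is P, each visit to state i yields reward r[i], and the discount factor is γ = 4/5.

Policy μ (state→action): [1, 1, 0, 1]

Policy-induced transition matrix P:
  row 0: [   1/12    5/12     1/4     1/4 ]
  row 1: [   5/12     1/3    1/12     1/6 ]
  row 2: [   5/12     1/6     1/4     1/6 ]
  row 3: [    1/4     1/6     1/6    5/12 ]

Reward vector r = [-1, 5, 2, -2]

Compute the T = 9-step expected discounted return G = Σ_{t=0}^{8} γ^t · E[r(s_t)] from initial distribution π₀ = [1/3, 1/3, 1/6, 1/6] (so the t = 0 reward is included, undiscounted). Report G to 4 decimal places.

G = 4.7794

t=0: π = [0.3333, 0.3333, 0.1667, 0.1667], E[r] = 1.3333, γ^t·E[r] = 1.333333, running G = 1.333333
t=1: π = [0.2778, 0.3056, 0.1806, 0.2361], E[r] = 1.1389, γ^t·E[r] = 0.911111, running G = 2.244444
t=2: π = [0.2847, 0.2870, 0.1794, 0.2488], E[r] = 1.0116, γ^t·E[r] = 0.647407, running G = 2.891852
t=3: π = [0.2803, 0.2857, 0.1814, 0.2526], E[r] = 1.0058, γ^t·E[r] = 0.514963, running G = 3.406815
t=4: π = [0.2811, 0.2844, 0.1813, 0.2532], E[r] = 0.9969, γ^t·E[r] = 0.408349, running G = 3.815164
t=5: π = [0.2808, 0.2843, 0.1815, 0.2534], E[r] = 0.9972, γ^t·E[r] = 0.326763, running G = 4.141926
t=6: π = [0.2808, 0.2842, 0.1815, 0.2534], E[r] = 0.9966, γ^t·E[r] = 0.261240, running G = 4.403166
t=7: π = [0.2808, 0.2843, 0.1815, 0.2534], E[r] = 0.9966, γ^t·E[r] = 0.209007, running G = 4.612173
t=8: π = [0.2808, 0.2842, 0.1815, 0.2534], E[r] = 0.9966, γ^t·E[r] = 0.167197, running G = 4.779370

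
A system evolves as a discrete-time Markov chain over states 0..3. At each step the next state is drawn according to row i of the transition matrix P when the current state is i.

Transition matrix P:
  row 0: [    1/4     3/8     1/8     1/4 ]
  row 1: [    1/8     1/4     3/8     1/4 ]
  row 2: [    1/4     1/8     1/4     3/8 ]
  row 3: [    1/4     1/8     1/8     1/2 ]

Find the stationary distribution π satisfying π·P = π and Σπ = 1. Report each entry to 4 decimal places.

π = [0.2241, 0.2069, 0.2020, 0.3670]

Balance equations π_j = Σ_i π_i·P[i][j]:
  π_0 = 1/4·π_0 + 1/8·π_1 + 1/4·π_2 + 1/4·π_3
  π_1 = 3/8·π_0 + 1/4·π_1 + 1/8·π_2 + 1/8·π_3
  π_2 = 1/8·π_0 + 3/8·π_1 + 1/4·π_2 + 1/8·π_3
  normalize: π_0 + π_1 + π_2 + π_3 = 1
Solving the linear system gives exactly π = [13/58, 6/29, 41/203, 149/406].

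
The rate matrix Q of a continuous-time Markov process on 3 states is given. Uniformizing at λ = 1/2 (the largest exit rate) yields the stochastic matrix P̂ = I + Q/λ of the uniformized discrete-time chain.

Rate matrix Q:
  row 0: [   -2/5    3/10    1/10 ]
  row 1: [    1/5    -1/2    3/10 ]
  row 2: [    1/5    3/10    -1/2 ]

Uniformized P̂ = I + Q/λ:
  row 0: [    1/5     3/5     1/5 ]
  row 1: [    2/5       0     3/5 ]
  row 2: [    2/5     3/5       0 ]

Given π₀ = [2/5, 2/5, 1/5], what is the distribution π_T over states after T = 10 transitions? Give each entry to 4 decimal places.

t=0: π = [0.4000, 0.4000, 0.2000]
t=1: π = [0.3200, 0.3600, 0.3200]
t=2: π = [0.3360, 0.3840, 0.2800]
t=3: π = [0.3328, 0.3696, 0.2976]
t=4: π = [0.3334, 0.3782, 0.2883]
t=5: π = [0.3333, 0.3731, 0.2936]
t=6: π = [0.3333, 0.3762, 0.2905]
t=7: π = [0.3333, 0.3743, 0.2924]
t=8: π = [0.3333, 0.3754, 0.2912]
t=9: π = [0.3333, 0.3747, 0.2919]
t=10: π = [0.3333, 0.3752, 0.2915]

π = [0.3333, 0.3752, 0.2915]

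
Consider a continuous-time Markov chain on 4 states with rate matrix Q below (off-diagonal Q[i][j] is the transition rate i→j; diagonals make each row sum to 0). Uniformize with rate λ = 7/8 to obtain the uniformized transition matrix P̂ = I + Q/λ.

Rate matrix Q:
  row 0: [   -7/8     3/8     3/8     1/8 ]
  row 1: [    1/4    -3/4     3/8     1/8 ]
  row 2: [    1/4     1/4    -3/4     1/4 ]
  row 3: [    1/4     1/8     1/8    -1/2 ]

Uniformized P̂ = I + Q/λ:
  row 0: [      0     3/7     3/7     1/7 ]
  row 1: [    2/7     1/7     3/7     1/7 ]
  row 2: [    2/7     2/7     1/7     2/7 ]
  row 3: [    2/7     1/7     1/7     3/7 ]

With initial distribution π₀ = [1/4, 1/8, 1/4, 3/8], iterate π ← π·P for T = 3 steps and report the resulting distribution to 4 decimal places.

π = [0.2216, 0.2464, 0.2755, 0.2566]

t=0: π = [0.2500, 0.1250, 0.2500, 0.3750]
t=1: π = [0.2143, 0.2500, 0.2500, 0.2857]
t=2: π = [0.2245, 0.2398, 0.2755, 0.2602]
t=3: π = [0.2216, 0.2464, 0.2755, 0.2566]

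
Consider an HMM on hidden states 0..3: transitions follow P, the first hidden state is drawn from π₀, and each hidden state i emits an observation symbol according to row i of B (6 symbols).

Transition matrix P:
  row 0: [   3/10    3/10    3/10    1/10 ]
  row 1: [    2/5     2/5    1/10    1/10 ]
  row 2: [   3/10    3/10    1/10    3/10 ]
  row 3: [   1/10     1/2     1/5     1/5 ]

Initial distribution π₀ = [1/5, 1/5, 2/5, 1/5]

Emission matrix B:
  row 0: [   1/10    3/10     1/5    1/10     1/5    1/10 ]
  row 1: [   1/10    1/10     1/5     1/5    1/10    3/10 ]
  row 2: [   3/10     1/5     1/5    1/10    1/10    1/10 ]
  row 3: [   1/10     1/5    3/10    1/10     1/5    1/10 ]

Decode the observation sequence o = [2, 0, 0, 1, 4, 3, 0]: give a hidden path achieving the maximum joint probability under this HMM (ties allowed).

t=0: δ = [4.000e-02, 4.000e-02, 8.000e-02, 6.000e-02]  (obs o_0=2)
t=1: δ = [2.400e-03, 3.000e-03, 3.600e-03, 2.400e-03]  ψ = [2, 3, 0, 2]  (obs o_1=0)
t=2: δ = [1.200e-04, 1.200e-04, 2.160e-04, 1.080e-04]  ψ = [1, 1, 0, 2]  (obs o_2=0)
t=3: δ = [1.944e-05, 6.480e-06, 7.200e-06, 1.296e-05]  ψ = [2, 2, 0, 2]  (obs o_3=1)
t=4: δ = [1.166e-06, 6.480e-07, 5.832e-07, 5.184e-07]  ψ = [0, 3, 0, 3]  (obs o_4=4)
t=5: δ = [3.499e-08, 6.998e-08, 3.499e-08, 1.750e-08]  ψ = [0, 0, 0, 2]  (obs o_5=3)
t=6: δ = [2.799e-09, 2.799e-09, 3.149e-09, 1.050e-09]  ψ = [1, 1, 0, 2]  (obs o_6=0)
backtrack: best end state = 2; path = [2, 0, 2, 0, 0, 0, 2]

path = [2, 0, 2, 0, 0, 0, 2]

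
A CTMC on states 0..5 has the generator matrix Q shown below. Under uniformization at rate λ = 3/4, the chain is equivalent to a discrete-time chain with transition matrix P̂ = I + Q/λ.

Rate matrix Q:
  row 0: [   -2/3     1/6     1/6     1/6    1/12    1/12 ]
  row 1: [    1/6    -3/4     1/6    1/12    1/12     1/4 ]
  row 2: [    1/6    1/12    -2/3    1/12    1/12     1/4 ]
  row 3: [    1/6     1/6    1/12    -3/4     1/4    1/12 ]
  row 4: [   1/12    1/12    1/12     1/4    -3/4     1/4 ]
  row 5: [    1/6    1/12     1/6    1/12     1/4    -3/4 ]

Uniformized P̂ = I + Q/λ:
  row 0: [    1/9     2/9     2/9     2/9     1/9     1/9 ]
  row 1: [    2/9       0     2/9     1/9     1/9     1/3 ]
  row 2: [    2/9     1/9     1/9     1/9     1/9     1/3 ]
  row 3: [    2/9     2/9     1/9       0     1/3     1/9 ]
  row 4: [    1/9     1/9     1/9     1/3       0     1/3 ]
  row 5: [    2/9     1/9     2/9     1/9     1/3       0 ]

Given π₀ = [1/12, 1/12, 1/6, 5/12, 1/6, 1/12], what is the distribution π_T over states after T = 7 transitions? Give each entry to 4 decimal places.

π = [0.1832, 0.1336, 0.1679, 0.1520, 0.1695, 0.1939]

t=0: π = [0.0833, 0.0833, 0.1667, 0.4167, 0.1667, 0.0833]
t=1: π = [0.1944, 0.1574, 0.1389, 0.1111, 0.2037, 0.1944]
t=2: π = [0.1780, 0.1276, 0.1718, 0.1656, 0.1564, 0.2006]
t=3: π = [0.1851, 0.1351, 0.1674, 0.1472, 0.1751, 0.1901]
t=4: π = [0.1822, 0.1330, 0.1678, 0.1542, 0.1666, 0.1961]
t=5: π = [0.1835, 0.1337, 0.1679, 0.1512, 0.1705, 0.1932]
t=6: π = [0.1829, 0.1334, 0.1678, 0.1526, 0.1687, 0.1946]
t=7: π = [0.1832, 0.1336, 0.1679, 0.1520, 0.1695, 0.1939]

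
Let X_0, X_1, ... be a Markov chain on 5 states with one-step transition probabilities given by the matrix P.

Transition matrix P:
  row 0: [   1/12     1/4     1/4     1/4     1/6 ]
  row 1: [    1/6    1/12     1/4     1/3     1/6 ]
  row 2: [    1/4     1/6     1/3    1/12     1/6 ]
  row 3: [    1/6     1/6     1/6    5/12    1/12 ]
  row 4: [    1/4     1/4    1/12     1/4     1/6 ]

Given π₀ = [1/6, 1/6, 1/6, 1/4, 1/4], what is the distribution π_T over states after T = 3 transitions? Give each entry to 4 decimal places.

t=0: π = [0.1667, 0.1667, 0.1667, 0.2500, 0.2500]
t=1: π = [0.1875, 0.1875, 0.2014, 0.2778, 0.1458]
t=2: π = [0.1800, 0.1788, 0.2193, 0.2784, 0.1435]
t=3: π = [0.1819, 0.1787, 0.2212, 0.2747, 0.1435]

π = [0.1819, 0.1787, 0.2212, 0.2747, 0.1435]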